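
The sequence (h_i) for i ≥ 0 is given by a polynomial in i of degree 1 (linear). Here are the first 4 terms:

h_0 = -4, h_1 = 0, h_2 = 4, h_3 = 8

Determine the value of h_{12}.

44

1st diffs: 4, 4, 4 (constant).
So h_i = 4i - 4.
Evaluating at i = 12 gives h_{12} = 44.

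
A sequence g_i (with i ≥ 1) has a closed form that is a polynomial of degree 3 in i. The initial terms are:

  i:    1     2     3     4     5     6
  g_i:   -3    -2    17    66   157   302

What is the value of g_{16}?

1st diffs: 1, 19, 49, 91, 145.
2nd diffs: 18, 30, 42, 54.
3rd diffs: 12, 12, 12 (constant).
Newton forward-difference form: g_i = -3 + 1·C(i-1,1) + 18·C(i-1,2) + 12·C(i-1,3).
At i = 16: i-1 = 15, so g_{16} = -3 + 15 + 1890 + 5460 = 7362.

7362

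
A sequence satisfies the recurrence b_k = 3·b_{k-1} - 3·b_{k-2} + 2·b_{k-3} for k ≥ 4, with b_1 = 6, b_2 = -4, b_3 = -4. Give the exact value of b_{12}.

Step forward from the initial values:
b_4 = 12  b_5 = 40  b_6 = 76  b_7 = 132  b_8 = 248  b_9 = 500  b_{10} = 1020  b_{11} = 2056  b_{12} = 4108.

4108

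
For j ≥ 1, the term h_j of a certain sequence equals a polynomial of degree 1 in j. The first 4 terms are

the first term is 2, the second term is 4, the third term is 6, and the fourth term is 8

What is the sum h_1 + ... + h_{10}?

1st diffs: 2, 2, 2 (constant).
So h_j = 2j.
Continuing: …, 10, 12, 14, 16, …, h_{10} = 20.
Summing j = 1..10 (10 terms) gives 110.

110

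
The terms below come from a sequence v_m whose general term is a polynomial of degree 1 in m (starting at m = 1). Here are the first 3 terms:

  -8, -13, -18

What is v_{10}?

-53

1st diffs: -5, -5 (constant).
So v_m = -5m - 3.
Evaluating at m = 10 gives v_{10} = -53.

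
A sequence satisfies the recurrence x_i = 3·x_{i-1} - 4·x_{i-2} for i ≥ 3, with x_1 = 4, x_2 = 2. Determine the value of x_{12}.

-6950

Compute successive terms:
x_3 = -10  x_4 = -38  x_5 = -74  x_6 = -70  x_7 = 86  x_8 = 538  x_9 = 1270  x_{10} = 1658  x_{11} = -106  x_{12} = -6950.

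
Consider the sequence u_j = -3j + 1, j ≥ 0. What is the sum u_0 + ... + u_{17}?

Over j = 0..17: Σj = 153.
Total = (-3)·153 + (1)·18 = -441.

-441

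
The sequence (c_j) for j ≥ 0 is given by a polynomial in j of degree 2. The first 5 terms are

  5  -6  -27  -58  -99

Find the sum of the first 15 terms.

-5630

1st diffs: -11, -21, -31, -41.
2nd diffs: -10, -10, -10 (constant).
Newton forward-difference form: c_j = 5 + (-11)·C(j,1) + (-10)·C(j,2).
Continuing: …, -150, -211, -282, -363, …, c_{14} = -1059.
Summing j = 0..14 (15 terms) gives -5630.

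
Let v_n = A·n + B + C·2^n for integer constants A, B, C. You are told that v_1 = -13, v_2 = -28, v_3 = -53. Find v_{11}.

-10293

Write the equations: A + B + 2C = -13; 2A + B + 4C = -28; 3A + B + 8C = -53.
Subtracting the first from the second: A + 2C = -15.
Subtracting the second from the third: A + 4C = -25.
Solving: C = -5, A = -5, then B = 2.
So v_n = -5·n + 2 + (-5)·2^n; at n=11 this is -10293.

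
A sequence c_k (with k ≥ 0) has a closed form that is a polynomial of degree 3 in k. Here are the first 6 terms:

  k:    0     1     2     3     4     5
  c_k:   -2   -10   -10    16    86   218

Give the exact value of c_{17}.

1st diffs: -8, 0, 26, 70, 132.
2nd diffs: 8, 26, 44, 62.
3rd diffs: 18, 18, 18 (constant).
Newton forward-difference form: c_k = -2 + (-8)·C(k,1) + 8·C(k,2) + 18·C(k,3).
At k = 17: k = 17, so c_{17} = -2 - 136 + 1088 + 12240 = 13190.

13190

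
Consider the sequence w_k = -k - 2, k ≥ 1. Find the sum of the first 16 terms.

Over k = 1..16: Σk = 136.
Total = (-1)·136 + (-2)·16 = -168.

-168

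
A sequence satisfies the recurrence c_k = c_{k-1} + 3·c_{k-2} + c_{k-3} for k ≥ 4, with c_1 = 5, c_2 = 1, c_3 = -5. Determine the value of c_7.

-37

Compute successive terms:
c_4 = 3; c_5 = -11; c_6 = -7; c_7 = -37.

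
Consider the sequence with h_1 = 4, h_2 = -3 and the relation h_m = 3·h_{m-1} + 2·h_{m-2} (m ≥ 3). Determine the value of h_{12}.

Compute successive terms:
h_3 = -1;  h_4 = -9;  h_5 = -29;  h_6 = -105;  h_7 = -373;  h_8 = -1329;  h_9 = -4733;  h_{10} = -16857;  h_{11} = -60037;  h_{12} = -213825.

-213825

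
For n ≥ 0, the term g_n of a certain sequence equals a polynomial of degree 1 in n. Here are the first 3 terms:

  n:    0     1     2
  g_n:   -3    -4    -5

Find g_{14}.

-17

1st diffs: -1, -1 (constant).
So g_n = -n - 3.
Evaluating at n = 14 gives g_{14} = -17.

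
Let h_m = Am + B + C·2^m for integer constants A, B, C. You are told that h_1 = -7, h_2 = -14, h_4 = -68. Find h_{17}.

-655309

The three given values yield: A + B + 2C = -7; 2A + B + 4C = -14; 4A + B + 16C = -68.
Subtracting the first from the second: A + 2C = -7.
Subtracting the second from the third: 2A + 12C = -54.
Solving: C = -5, A = 3, then B = 0.
Hence h_{17} = 3·17 + 0 + (-5)·131072 = -655309.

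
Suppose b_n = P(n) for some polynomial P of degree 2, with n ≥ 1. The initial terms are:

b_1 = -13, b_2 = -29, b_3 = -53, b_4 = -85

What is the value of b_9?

-365

1st diffs: -16, -24, -32.
2nd diffs: -8, -8 (constant).
Newton forward-difference form: b_n = -13 + (-16)·C(n-1,1) + (-8)·C(n-1,2).
At n = 9: n-1 = 8, so b_9 = -13 - 128 - 224 = -365.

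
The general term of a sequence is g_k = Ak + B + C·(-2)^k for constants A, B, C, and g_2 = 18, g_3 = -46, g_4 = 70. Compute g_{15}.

-163894

The three given values yield: 2A + B + 4C = 18; 3A + B - 8C = -46; 4A + B + 16C = 70.
Subtracting the first from the second: A - 12C = -64.
Subtracting the second from the third: A + 24C = 116.
Solving: C = 5, A = -4, then B = 6.
Therefore g_{15} = -60 + 6 + 5·(-32768) = -163894.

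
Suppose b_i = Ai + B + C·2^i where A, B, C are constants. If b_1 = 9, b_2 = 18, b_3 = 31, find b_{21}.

4194409

Write the equations: A + B + 2C = 9; 2A + B + 4C = 18; 3A + B + 8C = 31.
Subtracting the first from the second: A + 2C = 9.
Subtracting the second from the third: A + 4C = 13.
Solving: C = 2, A = 5, then B = 0.
So b_i = 5·i + 0 + 2·2^i; at i=21 this is 4194409.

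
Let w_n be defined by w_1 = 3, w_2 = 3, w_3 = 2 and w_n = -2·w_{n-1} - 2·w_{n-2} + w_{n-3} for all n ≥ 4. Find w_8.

Compute successive terms:
w_4 = -7;  w_5 = 13;  w_6 = -10;  w_7 = -13;  w_8 = 59.

59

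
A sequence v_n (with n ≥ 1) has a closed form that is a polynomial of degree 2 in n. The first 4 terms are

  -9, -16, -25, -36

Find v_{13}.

1st diffs: -7, -9, -11.
2nd diffs: -2, -2 (constant).
Newton forward-difference form: v_n = -9 + (-7)·C(n-1,1) + (-2)·C(n-1,2).
At n = 13: n-1 = 12, so v_{13} = -9 - 84 - 132 = -225.

-225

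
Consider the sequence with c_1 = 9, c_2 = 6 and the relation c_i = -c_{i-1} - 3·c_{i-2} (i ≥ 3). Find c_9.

-141

Step forward from the initial values:
c_3 = -33;  c_4 = 15;  c_5 = 84;  c_6 = -129;  c_7 = -123;  c_8 = 510;  c_9 = -141.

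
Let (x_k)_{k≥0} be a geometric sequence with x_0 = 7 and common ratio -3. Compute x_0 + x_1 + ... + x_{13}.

x_k = 7·(-3)^(k-0).
S = 7·((-3)^14 - 1)/(-3 - 1) = 7·(4782969 - 1)/(-4) = -8370194.

-8370194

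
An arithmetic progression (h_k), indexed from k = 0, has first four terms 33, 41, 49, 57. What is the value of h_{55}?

473

Common difference d = 8.
h_k = 33 + (k - 0)·8.
h_{55} = 33 + 55·8 = 473.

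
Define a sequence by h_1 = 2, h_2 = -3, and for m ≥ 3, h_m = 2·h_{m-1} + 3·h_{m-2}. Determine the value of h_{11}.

-14760

h_3 = 0; h_4 = -9; h_5 = -18; h_6 = -63; h_7 = -180; h_8 = -549; h_9 = -1638; h_{10} = -4923; h_{11} = -14760.
(Characteristic roots are 3 and -1.)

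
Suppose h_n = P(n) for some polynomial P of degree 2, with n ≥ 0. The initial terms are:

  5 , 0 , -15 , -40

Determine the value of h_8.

1st diffs: -5, -15, -25.
2nd diffs: -10, -10 (constant).
Newton forward-difference form: h_n = 5 + (-5)·C(n,1) + (-10)·C(n,2).
At n = 8: n = 8, so h_8 = 5 - 40 - 280 = -315.

-315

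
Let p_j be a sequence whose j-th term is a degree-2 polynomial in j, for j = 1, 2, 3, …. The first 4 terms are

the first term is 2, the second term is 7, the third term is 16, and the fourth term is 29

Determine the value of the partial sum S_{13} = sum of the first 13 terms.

1st diffs: 5, 9, 13.
2nd diffs: 4, 4 (constant).
So p_j = 2j^2 - j + 1.
Continuing: …, 46, 67, 92, 121, …, p_{13} = 326.
Summing j = 1..13 (13 terms) gives 1560.

1560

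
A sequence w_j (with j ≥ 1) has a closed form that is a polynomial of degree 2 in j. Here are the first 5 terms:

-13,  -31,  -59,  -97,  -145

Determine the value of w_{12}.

-761

1st diffs: -18, -28, -38, -48.
2nd diffs: -10, -10, -10 (constant).
Newton forward-difference form: w_j = -13 + (-18)·C(j-1,1) + (-10)·C(j-1,2).
At j = 12: j-1 = 11, so w_{12} = -13 - 198 - 550 = -761.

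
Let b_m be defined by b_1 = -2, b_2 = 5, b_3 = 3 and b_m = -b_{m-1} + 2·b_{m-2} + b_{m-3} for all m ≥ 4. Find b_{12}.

Compute successive terms:
b_4 = 5  b_5 = 6  b_6 = 7  b_7 = 10  b_8 = 10  b_9 = 17  b_{10} = 13  b_{11} = 31  b_{12} = 12.

12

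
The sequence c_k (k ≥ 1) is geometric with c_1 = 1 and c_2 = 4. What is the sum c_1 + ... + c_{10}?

Common ratio r = 4.
c_k = 1·4^(k-1).
S = 1·(4^10 - 1)/(4 - 1) = 1·(1048576 - 1)/(3) = 349525.

349525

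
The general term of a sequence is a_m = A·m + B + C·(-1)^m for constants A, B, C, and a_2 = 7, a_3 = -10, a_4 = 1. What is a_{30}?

At m = 2, 3, 4: 2A + B + C = 7; 3A + B - C = -10; 4A + B + C = 1.
Subtracting the first from the second: A - 2C = -17.
Subtracting the second from the third: A + 2C = 11.
Solving: C = 7, A = -3, then B = 6.
So a_m = -3·m + 6 + 7·(-1)^m; at m=30 this is -77.

-77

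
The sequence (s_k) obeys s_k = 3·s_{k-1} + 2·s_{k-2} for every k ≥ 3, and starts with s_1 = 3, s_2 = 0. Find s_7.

Iterate the recurrence:
s_3 = 6; s_4 = 18; s_5 = 66; s_6 = 234; s_7 = 834.

834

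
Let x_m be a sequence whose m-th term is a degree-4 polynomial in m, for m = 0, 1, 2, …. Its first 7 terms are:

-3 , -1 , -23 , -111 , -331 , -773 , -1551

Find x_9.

-7401

1st diffs: 2, -22, -88, -220, -442, -778.
2nd diffs: -24, -66, -132, -222, -336.
3rd diffs: -42, -66, -90, -114.
4th diffs: -24, -24, -24 (constant).
Newton forward-difference form: x_m = -3 + 2·C(m,1) + (-24)·C(m,2) + (-42)·C(m,3) + (-24)·C(m,4).
At m = 9: m = 9, so x_9 = -3 + 18 - 864 - 3528 - 3024 = -7401.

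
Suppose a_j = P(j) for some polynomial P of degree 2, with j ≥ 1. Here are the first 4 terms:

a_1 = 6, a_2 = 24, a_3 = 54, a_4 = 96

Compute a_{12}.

1st diffs: 18, 30, 42.
2nd diffs: 12, 12 (constant).
Newton forward-difference form: a_j = 6 + 18·C(j-1,1) + 12·C(j-1,2).
At j = 12: j-1 = 11, so a_{12} = 6 + 198 + 660 = 864.

864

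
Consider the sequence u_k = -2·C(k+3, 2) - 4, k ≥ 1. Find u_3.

-34

C(6, 2) = 15, so u_3 = -34.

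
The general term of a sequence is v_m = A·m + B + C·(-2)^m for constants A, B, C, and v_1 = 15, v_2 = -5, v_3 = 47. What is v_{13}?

Write the equations: A + B - 2C = 15; 2A + B + 4C = -5; 3A + B - 8C = 47.
Subtracting the first from the second: A + 6C = -20.
Subtracting the second from the third: A - 12C = 52.
Solving: C = -4, A = 4, then B = 3.
So v_m = 4·m + 3 + (-4)·(-2)^m; at m=13 this is 32823.

32823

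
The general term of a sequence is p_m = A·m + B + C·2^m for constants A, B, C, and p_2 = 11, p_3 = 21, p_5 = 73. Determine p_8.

Plug in m = 2, 3, 5: 2A + B + 4C = 11; 3A + B + 8C = 21; 5A + B + 32C = 73.
Subtracting the first from the second: A + 4C = 10.
Subtracting the second from the third: 2A + 24C = 52.
Solving: C = 2, A = 2, then B = -1.
So p_m = 2·m + (-1) + 2·2^m; at m=8 this is 527.

527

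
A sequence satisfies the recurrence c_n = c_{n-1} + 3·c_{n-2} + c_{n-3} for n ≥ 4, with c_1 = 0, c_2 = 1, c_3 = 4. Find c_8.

Step forward from the initial values:
c_4 = 7, c_5 = 20, c_6 = 45, c_7 = 112, c_8 = 267.

267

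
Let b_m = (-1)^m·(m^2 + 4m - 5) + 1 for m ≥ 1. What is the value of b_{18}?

(-1)^18 = 1; m^2 + 4m - 5 at m=18 is 391; so b_{18} = 392.

392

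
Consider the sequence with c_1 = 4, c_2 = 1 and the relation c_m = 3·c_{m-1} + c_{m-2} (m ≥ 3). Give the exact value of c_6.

Iterate the recurrence:
c_3 = 7; c_4 = 22; c_5 = 73; c_6 = 241.

241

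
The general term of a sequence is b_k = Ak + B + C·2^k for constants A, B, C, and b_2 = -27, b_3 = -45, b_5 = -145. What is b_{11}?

Plug in k = 2, 3, 5: 2A + B + 4C = -27; 3A + B + 8C = -45; 5A + B + 32C = -145.
Subtracting the first from the second: A + 4C = -18.
Subtracting the second from the third: 2A + 24C = -100.
Solving: C = -4, A = -2, then B = -7.
Therefore b_{11} = -22 + (-7) + (-4)·2048 = -8221.

-8221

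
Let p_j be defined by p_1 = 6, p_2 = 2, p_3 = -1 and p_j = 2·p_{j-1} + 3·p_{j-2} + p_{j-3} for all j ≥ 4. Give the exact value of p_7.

201

Applying the relation repeatedly:
p_4 = 10  p_5 = 19  p_6 = 67  p_7 = 201.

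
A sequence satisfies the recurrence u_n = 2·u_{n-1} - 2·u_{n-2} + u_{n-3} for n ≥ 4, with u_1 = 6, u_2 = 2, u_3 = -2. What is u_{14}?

2

Iterate the recurrence:
u_4 = -2; u_5 = 2; u_6 = 6; …; u_{11} = 2; u_{12} = 6; u_{13} = 6; u_{14} = 2.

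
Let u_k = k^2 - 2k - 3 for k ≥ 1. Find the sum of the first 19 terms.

2033

Over k = 1..19: Σk = 190, Σk² = 2470.
Total = (1)·2470 + (-2)·190 + (-3)·19 = 2033.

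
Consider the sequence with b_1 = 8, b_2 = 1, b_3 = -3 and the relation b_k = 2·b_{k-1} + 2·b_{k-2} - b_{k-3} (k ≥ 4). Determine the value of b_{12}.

Step forward from the initial values:
b_4 = -12, b_5 = -31, b_6 = -83, b_7 = -216, b_8 = -567, b_9 = -1483, b_{10} = -3884, b_{11} = -10167, b_{12} = -26619.

-26619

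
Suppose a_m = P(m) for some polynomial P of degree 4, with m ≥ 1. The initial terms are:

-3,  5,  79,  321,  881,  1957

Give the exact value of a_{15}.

91291

1st diffs: 8, 74, 242, 560, 1076.
2nd diffs: 66, 168, 318, 516.
3rd diffs: 102, 150, 198.
4th diffs: 48, 48 (constant).
So a_m = 2m^4 - 3m^3 + m^2 - 4m + 1.
Evaluating at m = 15 gives a_{15} = 91291.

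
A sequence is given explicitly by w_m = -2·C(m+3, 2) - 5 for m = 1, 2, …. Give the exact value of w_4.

C(7, 2) = 21, so w_4 = -47.

-47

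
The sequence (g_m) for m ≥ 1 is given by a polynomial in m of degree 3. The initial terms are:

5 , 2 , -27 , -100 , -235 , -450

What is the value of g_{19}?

-18715

1st diffs: -3, -29, -73, -135, -215.
2nd diffs: -26, -44, -62, -80.
3rd diffs: -18, -18, -18 (constant).
Newton forward-difference form: g_m = 5 + (-3)·C(m-1,1) + (-26)·C(m-1,2) + (-18)·C(m-1,3).
At m = 19: m-1 = 18, so g_{19} = 5 - 54 - 3978 - 14688 = -18715.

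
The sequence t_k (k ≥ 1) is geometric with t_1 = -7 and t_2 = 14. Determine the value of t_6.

Common ratio r = -2.
t_k = (-7)·(-2)^(k-1).
t_6 = (-7)·(-2)^5 = 224.

224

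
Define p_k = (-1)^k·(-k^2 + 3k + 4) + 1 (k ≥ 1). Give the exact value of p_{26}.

-593

(-1)^26 = 1; -k^2 + 3k + 4 at k=26 is -594; so p_{26} = -593.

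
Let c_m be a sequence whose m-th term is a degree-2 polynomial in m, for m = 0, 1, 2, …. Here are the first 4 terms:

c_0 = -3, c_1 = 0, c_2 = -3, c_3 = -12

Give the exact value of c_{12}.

-363

1st diffs: 3, -3, -9.
2nd diffs: -6, -6 (constant).
Newton forward-difference form: c_m = -3 + 3·C(m,1) + (-6)·C(m,2).
At m = 12: m = 12, so c_{12} = -3 + 36 - 396 = -363.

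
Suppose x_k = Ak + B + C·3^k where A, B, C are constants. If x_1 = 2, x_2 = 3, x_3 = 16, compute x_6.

703

Plug in k = 1, 2, 3: A + B + 3C = 2; 2A + B + 9C = 3; 3A + B + 27C = 16.
Subtracting the first from the second: A + 6C = 1.
Subtracting the second from the third: A + 18C = 13.
Solving: C = 1, A = -5, then B = 4.
Hence x_6 = -5·6 + 4 + 1·729 = 703.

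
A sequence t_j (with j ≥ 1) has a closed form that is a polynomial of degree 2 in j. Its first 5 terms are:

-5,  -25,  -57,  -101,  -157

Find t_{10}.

1st diffs: -20, -32, -44, -56.
2nd diffs: -12, -12, -12 (constant).
So t_j = -6j^2 - 2j + 3.
Evaluating at j = 10 gives t_{10} = -617.

-617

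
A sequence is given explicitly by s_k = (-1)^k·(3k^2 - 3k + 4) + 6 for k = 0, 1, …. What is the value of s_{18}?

(-1)^18 = 1; 3k^2 - 3k + 4 at k=18 is 922; so s_{18} = 928.

928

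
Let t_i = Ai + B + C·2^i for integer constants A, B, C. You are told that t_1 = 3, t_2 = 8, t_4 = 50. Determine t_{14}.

65492

Write the equations: A + B + 2C = 3; 2A + B + 4C = 8; 4A + B + 16C = 50.
Subtracting the first from the second: A + 2C = 5.
Subtracting the second from the third: 2A + 12C = 42.
Solving: C = 4, A = -3, then B = -2.
Therefore t_{14} = -42 + (-2) + 4·16384 = 65492.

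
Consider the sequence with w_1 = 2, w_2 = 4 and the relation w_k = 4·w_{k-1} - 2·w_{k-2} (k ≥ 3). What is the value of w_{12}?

734848

Iterate the recurrence:
w_3 = 12;  w_4 = 40;  w_5 = 136;  w_6 = 464;  w_7 = 1584;  w_8 = 5408;  w_9 = 18464;  w_{10} = 63040;  w_{11} = 215232;  w_{12} = 734848.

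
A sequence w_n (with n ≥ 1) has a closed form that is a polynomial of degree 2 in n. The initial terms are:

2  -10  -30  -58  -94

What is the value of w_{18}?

1st diffs: -12, -20, -28, -36.
2nd diffs: -8, -8, -8 (constant).
So w_n = -4n^2 + 6.
Evaluating at n = 18 gives w_{18} = -1290.

-1290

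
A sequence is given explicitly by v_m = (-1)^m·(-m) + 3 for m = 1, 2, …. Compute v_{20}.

-17

(-1)^20 = 1; -m at m=20 is -20; so v_{20} = -17.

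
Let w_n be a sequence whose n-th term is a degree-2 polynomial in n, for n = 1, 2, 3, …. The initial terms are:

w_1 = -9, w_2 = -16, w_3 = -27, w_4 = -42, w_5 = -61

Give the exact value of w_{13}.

-357

1st diffs: -7, -11, -15, -19.
2nd diffs: -4, -4, -4 (constant).
So w_n = -2n^2 - n - 6.
Evaluating at n = 13 gives w_{13} = -357.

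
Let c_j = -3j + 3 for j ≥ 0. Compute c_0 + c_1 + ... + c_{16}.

-357

Over j = 0..16: Σj = 136.
Total = (-3)·136 + (3)·17 = -357.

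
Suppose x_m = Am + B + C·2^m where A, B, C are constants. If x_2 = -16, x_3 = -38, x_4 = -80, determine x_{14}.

-81940

The three given values yield: 2A + B + 4C = -16; 3A + B + 8C = -38; 4A + B + 16C = -80.
Subtracting the first from the second: A + 4C = -22.
Subtracting the second from the third: A + 8C = -42.
Solving: C = -5, A = -2, then B = 8.
Hence x_{14} = -2·14 + 8 + (-5)·16384 = -81940.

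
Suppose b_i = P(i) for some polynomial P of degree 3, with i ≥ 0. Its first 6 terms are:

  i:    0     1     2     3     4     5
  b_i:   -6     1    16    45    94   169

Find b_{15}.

3669

1st diffs: 7, 15, 29, 49, 75.
2nd diffs: 8, 14, 20, 26.
3rd diffs: 6, 6, 6 (constant).
So b_i = i^3 + i^2 + 5i - 6.
Evaluating at i = 15 gives b_{15} = 3669.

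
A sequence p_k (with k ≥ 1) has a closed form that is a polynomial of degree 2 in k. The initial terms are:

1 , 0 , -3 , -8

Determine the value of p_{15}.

1st diffs: -1, -3, -5.
2nd diffs: -2, -2 (constant).
Newton forward-difference form: p_k = 1 + (-1)·C(k-1,1) + (-2)·C(k-1,2).
At k = 15: k-1 = 14, so p_{15} = 1 - 14 - 182 = -195.

-195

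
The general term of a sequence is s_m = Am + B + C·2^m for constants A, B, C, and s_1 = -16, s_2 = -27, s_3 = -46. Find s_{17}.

-524344

The three given values yield: A + B + 2C = -16; 2A + B + 4C = -27; 3A + B + 8C = -46.
Subtracting the first from the second: A + 2C = -11.
Subtracting the second from the third: A + 4C = -19.
Solving: C = -4, A = -3, then B = -5.
Hence s_{17} = -3·17 + (-5) + (-4)·131072 = -524344.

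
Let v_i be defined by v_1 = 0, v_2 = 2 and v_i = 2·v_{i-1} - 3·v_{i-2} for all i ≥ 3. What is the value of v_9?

Applying the relation repeatedly:
v_3 = 4; v_4 = 2; v_5 = -8; v_6 = -22; v_7 = -20; v_8 = 26; v_9 = 112.

112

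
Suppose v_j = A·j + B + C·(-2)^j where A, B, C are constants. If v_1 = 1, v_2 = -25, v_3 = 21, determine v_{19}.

At j = 1, 2, 3: A + B - 2C = 1; 2A + B + 4C = -25; 3A + B - 8C = 21.
Subtracting the first from the second: A + 6C = -26.
Subtracting the second from the third: A - 12C = 46.
Solving: C = -4, A = -2, then B = -5.
Hence v_{19} = -2·19 + (-5) + (-4)·(-524288) = 2097109.

2097109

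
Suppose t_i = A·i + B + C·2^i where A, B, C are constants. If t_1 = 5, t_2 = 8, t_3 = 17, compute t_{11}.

Write the equations: A + B + 2C = 5; 2A + B + 4C = 8; 3A + B + 8C = 17.
Subtracting the first from the second: A + 2C = 3.
Subtracting the second from the third: A + 4C = 9.
Solving: C = 3, A = -3, then B = 2.
Hence t_{11} = -3·11 + 2 + 3·2048 = 6113.

6113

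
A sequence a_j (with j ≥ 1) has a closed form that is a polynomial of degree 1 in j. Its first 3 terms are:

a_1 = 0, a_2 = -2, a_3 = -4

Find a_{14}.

1st diffs: -2, -2 (constant).
So a_j = -2j + 2.
Evaluating at j = 14 gives a_{14} = -26.

-26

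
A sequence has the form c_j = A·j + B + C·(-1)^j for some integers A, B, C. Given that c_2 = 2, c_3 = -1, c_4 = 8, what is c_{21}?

53

The three given values yield: 2A + B + C = 2; 3A + B - C = -1; 4A + B + C = 8.
Subtracting the first from the second: A - 2C = -3.
Subtracting the second from the third: A + 2C = 9.
Solving: C = 3, A = 3, then B = -7.
So c_j = 3·j + (-7) + 3·(-1)^j; at j=21 this is 53.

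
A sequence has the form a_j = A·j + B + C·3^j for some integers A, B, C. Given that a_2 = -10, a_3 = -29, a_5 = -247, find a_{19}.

-1162261485

At j = 2, 3, 5: 2A + B + 9C = -10; 3A + B + 27C = -29; 5A + B + 243C = -247.
Subtracting the first from the second: A + 18C = -19.
Subtracting the second from the third: 2A + 216C = -218.
Solving: C = -1, A = -1, then B = 1.
Hence a_{19} = -1·19 + 1 + (-1)·1162261467 = -1162261485.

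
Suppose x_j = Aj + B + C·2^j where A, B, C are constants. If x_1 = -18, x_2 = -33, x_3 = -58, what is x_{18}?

-1310813

Write the equations: A + B + 2C = -18; 2A + B + 4C = -33; 3A + B + 8C = -58.
Subtracting the first from the second: A + 2C = -15.
Subtracting the second from the third: A + 4C = -25.
Solving: C = -5, A = -5, then B = -3.
Hence x_{18} = -5·18 + (-3) + (-5)·262144 = -1310813.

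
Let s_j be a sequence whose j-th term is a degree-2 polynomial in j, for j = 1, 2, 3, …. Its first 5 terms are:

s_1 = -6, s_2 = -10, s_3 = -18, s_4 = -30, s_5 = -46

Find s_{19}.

-690

1st diffs: -4, -8, -12, -16.
2nd diffs: -4, -4, -4 (constant).
Newton forward-difference form: s_j = -6 + (-4)·C(j-1,1) + (-4)·C(j-1,2).
At j = 19: j-1 = 18, so s_{19} = -6 - 72 - 612 = -690.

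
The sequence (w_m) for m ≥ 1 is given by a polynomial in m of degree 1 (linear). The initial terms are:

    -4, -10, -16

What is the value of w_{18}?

1st diffs: -6, -6 (constant).
So w_m = -6m + 2.
Evaluating at m = 18 gives w_{18} = -106.

-106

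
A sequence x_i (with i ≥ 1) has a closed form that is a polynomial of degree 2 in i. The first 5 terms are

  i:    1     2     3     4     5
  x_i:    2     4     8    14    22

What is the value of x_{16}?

242

1st diffs: 2, 4, 6, 8.
2nd diffs: 2, 2, 2 (constant).
Newton forward-difference form: x_i = 2 + 2·C(i-1,1) + 2·C(i-1,2).
At i = 16: i-1 = 15, so x_{16} = 2 + 30 + 210 = 242.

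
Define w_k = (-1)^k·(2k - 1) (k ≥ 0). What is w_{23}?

-45

(-1)^23 = -1; 2k - 1 at k=23 is 45; so w_{23} = -45.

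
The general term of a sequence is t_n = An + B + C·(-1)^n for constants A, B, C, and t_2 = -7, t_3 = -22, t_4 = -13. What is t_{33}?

The three given values yield: 2A + B + C = -7; 3A + B - C = -22; 4A + B + C = -13.
Subtracting the first from the second: A - 2C = -15.
Subtracting the second from the third: A + 2C = 9.
Solving: C = 6, A = -3, then B = -7.
Hence t_{33} = -3·33 + (-7) + 6·(-1) = -112.

-112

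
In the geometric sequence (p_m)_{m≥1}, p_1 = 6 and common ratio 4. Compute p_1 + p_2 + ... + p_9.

p_m = 6·4^(m-1).
S = 6·(4^9 - 1)/(4 - 1) = 6·(262144 - 1)/(3) = 524286.

524286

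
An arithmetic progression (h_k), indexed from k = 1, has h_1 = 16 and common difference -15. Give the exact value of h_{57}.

-824

h_k = 16 + (k - 1)·(-15).
h_{57} = 16 + 56·(-15) = -824.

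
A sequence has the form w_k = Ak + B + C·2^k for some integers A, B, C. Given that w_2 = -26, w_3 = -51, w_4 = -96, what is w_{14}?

-81986

The three given values yield: 2A + B + 4C = -26; 3A + B + 8C = -51; 4A + B + 16C = -96.
Subtracting the first from the second: A + 4C = -25.
Subtracting the second from the third: A + 8C = -45.
Solving: C = -5, A = -5, then B = 4.
Therefore w_{14} = -70 + 4 + (-5)·16384 = -81986.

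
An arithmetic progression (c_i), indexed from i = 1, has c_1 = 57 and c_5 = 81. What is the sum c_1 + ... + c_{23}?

2829

Common difference d = (81 - 57) / (5 - 1) = 6.
c_i = 57 + (i - 1)·6.
c_{23} = 189; S = 23·(57 + 189)/2 = 2829.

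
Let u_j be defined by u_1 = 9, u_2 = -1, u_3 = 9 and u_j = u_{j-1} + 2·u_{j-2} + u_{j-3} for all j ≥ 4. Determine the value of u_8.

337

Compute successive terms:
u_4 = 16  u_5 = 33  u_6 = 74  u_7 = 156  u_8 = 337.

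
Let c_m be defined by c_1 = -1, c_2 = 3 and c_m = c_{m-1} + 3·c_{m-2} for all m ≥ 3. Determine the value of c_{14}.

24147

Step forward from the initial values:
c_3 = 0; c_4 = 9; c_5 = 9; …; c_{11} = 1953; c_{12} = 4572; c_{13} = 10431; c_{14} = 24147.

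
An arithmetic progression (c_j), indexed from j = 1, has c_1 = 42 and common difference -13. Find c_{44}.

-517

c_j = 42 + (j - 1)·(-13).
c_{44} = 42 + 43·(-13) = -517.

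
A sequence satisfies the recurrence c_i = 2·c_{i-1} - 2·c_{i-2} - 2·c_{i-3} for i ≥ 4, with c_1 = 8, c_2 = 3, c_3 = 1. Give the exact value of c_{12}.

-3256

Compute successive terms:
c_4 = -20;  c_5 = -48;  c_6 = -58;  c_7 = 20;  c_8 = 252;  c_9 = 580;  c_{10} = 616;  c_{11} = -432;  c_{12} = -3256.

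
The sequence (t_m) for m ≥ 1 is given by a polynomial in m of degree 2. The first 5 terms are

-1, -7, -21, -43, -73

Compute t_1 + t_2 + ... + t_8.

1st diffs: -6, -14, -22, -30.
2nd diffs: -8, -8, -8 (constant).
Newton forward-difference form: t_m = -1 + (-6)·C(m-1,1) + (-8)·C(m-1,2).
Continuing: -111, -157, -211.
Summing m = 1..8 (8 terms) gives -624.

-624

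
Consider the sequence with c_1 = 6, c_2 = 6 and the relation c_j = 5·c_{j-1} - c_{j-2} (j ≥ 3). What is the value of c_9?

287736

Iterate the recurrence:
c_3 = 24, c_4 = 114, c_5 = 546, c_6 = 2616, c_7 = 12534, c_8 = 60054, c_9 = 287736.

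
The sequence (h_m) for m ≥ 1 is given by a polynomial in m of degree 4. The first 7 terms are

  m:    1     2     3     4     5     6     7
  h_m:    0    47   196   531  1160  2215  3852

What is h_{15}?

1st diffs: 47, 149, 335, 629, 1055, 1637.
2nd diffs: 102, 186, 294, 426, 582.
3rd diffs: 84, 108, 132, 156.
4th diffs: 24, 24, 24 (constant).
So h_m = m^4 + 4m^3 + 2m^2 - 2m - 5.
Evaluating at m = 15 gives h_{15} = 64540.

64540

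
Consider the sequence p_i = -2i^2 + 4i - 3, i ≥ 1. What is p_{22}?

p_{22} = -2·22^2 + 4·22 - 3 = -883.

-883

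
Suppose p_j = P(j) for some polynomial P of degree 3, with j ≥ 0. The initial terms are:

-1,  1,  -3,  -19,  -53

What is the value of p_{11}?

-1299

1st diffs: 2, -4, -16, -34.
2nd diffs: -6, -12, -18.
3rd diffs: -6, -6 (constant).
So p_j = -j^3 + 3j - 1.
Evaluating at j = 11 gives p_{11} = -1299.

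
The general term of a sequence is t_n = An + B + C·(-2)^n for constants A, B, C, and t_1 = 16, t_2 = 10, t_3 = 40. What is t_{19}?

The three given values yield: A + B - 2C = 16; 2A + B + 4C = 10; 3A + B - 8C = 40.
Subtracting the first from the second: A + 6C = -6.
Subtracting the second from the third: A - 12C = 30.
Solving: C = -2, A = 6, then B = 6.
Hence t_{19} = 6·19 + 6 + (-2)·(-524288) = 1048696.

1048696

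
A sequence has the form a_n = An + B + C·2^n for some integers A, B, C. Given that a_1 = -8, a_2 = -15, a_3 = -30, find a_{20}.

The three given values yield: A + B + 2C = -8; 2A + B + 4C = -15; 3A + B + 8C = -30.
Subtracting the first from the second: A + 2C = -7.
Subtracting the second from the third: A + 4C = -15.
Solving: C = -4, A = 1, then B = -1.
Hence a_{20} = 1·20 + (-1) + (-4)·1048576 = -4194285.

-4194285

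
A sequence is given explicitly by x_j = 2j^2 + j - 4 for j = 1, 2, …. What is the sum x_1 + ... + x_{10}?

Over j = 1..10: Σj = 55, Σj² = 385.
Total = (2)·385 + (1)·55 + (-4)·10 = 785.

785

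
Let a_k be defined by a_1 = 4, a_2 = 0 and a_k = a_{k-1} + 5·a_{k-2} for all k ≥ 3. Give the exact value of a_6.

a_3 = 20; a_4 = 20; a_5 = 120; a_6 = 220.

220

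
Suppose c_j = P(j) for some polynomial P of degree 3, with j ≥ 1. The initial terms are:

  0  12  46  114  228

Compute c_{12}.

1st diffs: 12, 34, 68, 114.
2nd diffs: 22, 34, 46.
3rd diffs: 12, 12 (constant).
Newton forward-difference form: c_j = 12·C(j-1,1) + 22·C(j-1,2) + 12·C(j-1,3).
At j = 12: j-1 = 11, so c_{12} = 132 + 1210 + 1980 = 3322.

3322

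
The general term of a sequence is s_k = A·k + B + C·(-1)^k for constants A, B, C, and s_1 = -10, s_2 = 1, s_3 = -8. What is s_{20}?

The three given values yield: A + B - C = -10; 2A + B + C = 1; 3A + B - C = -8.
Subtracting the first from the second: A + 2C = 11.
Subtracting the second from the third: A - 2C = -9.
Solving: C = 5, A = 1, then B = -6.
So s_k = 1·k + (-6) + 5·(-1)^k; at k=20 this is 19.

19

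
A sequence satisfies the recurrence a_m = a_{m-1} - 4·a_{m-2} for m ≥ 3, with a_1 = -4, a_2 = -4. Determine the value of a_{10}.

-1220

Iterate the recurrence:
a_3 = 12; a_4 = 28; a_5 = -20; a_6 = -132; a_7 = -52; a_8 = 476; a_9 = 684; a_{10} = -1220.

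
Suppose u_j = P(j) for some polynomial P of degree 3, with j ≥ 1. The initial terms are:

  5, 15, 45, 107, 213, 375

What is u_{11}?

1st diffs: 10, 30, 62, 106, 162.
2nd diffs: 20, 32, 44, 56.
3rd diffs: 12, 12, 12 (constant).
Newton forward-difference form: u_j = 5 + 10·C(j-1,1) + 20·C(j-1,2) + 12·C(j-1,3).
At j = 11: j-1 = 10, so u_{11} = 5 + 100 + 900 + 1440 = 2445.

2445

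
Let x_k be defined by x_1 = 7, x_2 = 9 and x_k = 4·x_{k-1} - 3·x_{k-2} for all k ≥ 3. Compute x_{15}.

4782975

Compute successive terms:
x_3 = 15, x_4 = 33, x_5 = 87, …, x_{12} = 177153, x_{13} = 531447, x_{14} = 1594329, x_{15} = 4782975.
(Characteristic roots are 3 and 1.)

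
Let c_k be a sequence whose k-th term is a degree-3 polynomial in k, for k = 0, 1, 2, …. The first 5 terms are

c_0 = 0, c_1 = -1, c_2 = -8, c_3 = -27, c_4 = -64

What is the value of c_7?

1st diffs: -1, -7, -19, -37.
2nd diffs: -6, -12, -18.
3rd diffs: -6, -6 (constant).
Newton forward-difference form: c_k = (-1)·C(k,1) + (-6)·C(k,2) + (-6)·C(k,3).
At k = 7: k = 7, so c_7 = -7 - 126 - 210 = -343.

-343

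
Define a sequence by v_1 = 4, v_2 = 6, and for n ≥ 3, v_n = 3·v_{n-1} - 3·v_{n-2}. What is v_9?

Iterate the recurrence:
v_3 = 6;  v_4 = 0;  v_5 = -18;  v_6 = -54;  v_7 = -108;  v_8 = -162;  v_9 = -162.

-162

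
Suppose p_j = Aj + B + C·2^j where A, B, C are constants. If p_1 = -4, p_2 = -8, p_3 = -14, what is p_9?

-530

The three given values yield: A + B + 2C = -4; 2A + B + 4C = -8; 3A + B + 8C = -14.
Subtracting the first from the second: A + 2C = -4.
Subtracting the second from the third: A + 4C = -6.
Solving: C = -1, A = -2, then B = 0.
So p_j = -2·j + 0 + (-1)·2^j; at j=9 this is -530.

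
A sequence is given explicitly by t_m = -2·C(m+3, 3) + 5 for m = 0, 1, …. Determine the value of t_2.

C(5, 3) = 10, so t_2 = -15.

-15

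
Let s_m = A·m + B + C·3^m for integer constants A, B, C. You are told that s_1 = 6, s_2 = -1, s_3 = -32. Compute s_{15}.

-28697732

Plug in m = 1, 2, 3: A + B + 3C = 6; 2A + B + 9C = -1; 3A + B + 27C = -32.
Subtracting the first from the second: A + 6C = -7.
Subtracting the second from the third: A + 18C = -31.
Solving: C = -2, A = 5, then B = 7.
Hence s_{15} = 5·15 + 7 + (-2)·14348907 = -28697732.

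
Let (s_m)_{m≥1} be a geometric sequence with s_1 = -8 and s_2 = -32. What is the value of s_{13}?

Common ratio r = 4.
s_m = (-8)·4^(m-1).
s_{13} = (-8)·4^12 = -134217728.

-134217728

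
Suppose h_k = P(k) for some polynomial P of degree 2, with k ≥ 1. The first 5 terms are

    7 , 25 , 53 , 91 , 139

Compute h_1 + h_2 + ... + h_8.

1120

1st diffs: 18, 28, 38, 48.
2nd diffs: 10, 10, 10 (constant).
So h_k = 5k^2 + 3k - 1.
Continuing: 197, 265, 343.
Summing k = 1..8 (8 terms) gives 1120.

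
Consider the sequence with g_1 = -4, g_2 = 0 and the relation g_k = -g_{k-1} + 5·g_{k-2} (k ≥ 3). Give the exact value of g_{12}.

g_3 = -20; g_4 = 20; g_5 = -120; g_6 = 220; g_7 = -820; g_8 = 1920; g_9 = -6020; g_{10} = 15620; g_{11} = -45720; g_{12} = 123820.

123820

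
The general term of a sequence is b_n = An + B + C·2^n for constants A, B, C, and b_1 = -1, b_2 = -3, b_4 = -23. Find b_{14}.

Write the equations: A + B + 2C = -1; 2A + B + 4C = -3; 4A + B + 16C = -23.
Subtracting the first from the second: A + 2C = -2.
Subtracting the second from the third: 2A + 12C = -20.
Solving: C = -2, A = 2, then B = 1.
So b_n = 2·n + 1 + (-2)·2^n; at n=14 this is -32739.

-32739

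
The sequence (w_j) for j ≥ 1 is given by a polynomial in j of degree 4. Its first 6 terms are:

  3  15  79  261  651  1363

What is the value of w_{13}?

1st diffs: 12, 64, 182, 390, 712.
2nd diffs: 52, 118, 208, 322.
3rd diffs: 66, 90, 114.
4th diffs: 24, 24 (constant).
Newton forward-difference form: w_j = 3 + 12·C(j-1,1) + 52·C(j-1,2) + 66·C(j-1,3) + 24·C(j-1,4).
At j = 13: j-1 = 12, so w_{13} = 3 + 144 + 3432 + 14520 + 11880 = 29979.

29979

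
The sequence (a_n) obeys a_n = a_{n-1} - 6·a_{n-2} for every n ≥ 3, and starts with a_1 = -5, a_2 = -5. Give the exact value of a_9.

Compute successive terms:
a_3 = 25, a_4 = 55, a_5 = -95, a_6 = -425, a_7 = 145, a_8 = 2695, a_9 = 1825.

1825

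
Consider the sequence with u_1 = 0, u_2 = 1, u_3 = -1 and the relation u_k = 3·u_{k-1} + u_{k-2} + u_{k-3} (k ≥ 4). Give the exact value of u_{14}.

u_4 = -2;  u_5 = -6;  u_6 = -21;  …;  u_{11} = -9293;  u_{12} = -31438;  u_{13} = -106354;  u_{14} = -359793.

-359793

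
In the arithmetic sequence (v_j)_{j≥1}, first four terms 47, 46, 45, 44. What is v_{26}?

Common difference d = -1.
v_j = 47 + (j - 1)·(-1).
v_{26} = 47 + 25·(-1) = 22.

22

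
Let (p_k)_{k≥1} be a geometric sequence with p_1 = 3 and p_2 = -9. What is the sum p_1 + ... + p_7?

1641

Common ratio r = -3.
p_k = 3·(-3)^(k-1).
S = 3·((-3)^7 - 1)/(-3 - 1) = 3·(-2187 - 1)/(-4) = 1641.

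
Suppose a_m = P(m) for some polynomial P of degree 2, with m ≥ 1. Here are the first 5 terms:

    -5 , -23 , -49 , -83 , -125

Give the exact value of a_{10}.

1st diffs: -18, -26, -34, -42.
2nd diffs: -8, -8, -8 (constant).
Newton forward-difference form: a_m = -5 + (-18)·C(m-1,1) + (-8)·C(m-1,2).
At m = 10: m-1 = 9, so a_{10} = -5 - 162 - 288 = -455.

-455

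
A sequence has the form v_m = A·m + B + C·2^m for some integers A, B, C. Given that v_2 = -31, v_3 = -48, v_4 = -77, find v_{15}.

-98388

Plug in m = 2, 3, 4: 2A + B + 4C = -31; 3A + B + 8C = -48; 4A + B + 16C = -77.
Subtracting the first from the second: A + 4C = -17.
Subtracting the second from the third: A + 8C = -29.
Solving: C = -3, A = -5, then B = -9.
So v_m = -5·m + (-9) + (-3)·2^m; at m=15 this is -98388.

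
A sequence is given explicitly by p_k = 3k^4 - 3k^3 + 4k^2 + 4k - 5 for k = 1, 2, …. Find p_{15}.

142705

p_{15} = 3·15^4 - 3·15^3 + 4·15^2 + 4·15 - 5 = 142705.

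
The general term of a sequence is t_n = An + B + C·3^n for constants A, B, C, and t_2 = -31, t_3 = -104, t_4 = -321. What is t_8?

At n = 2, 3, 4: 2A + B + 9C = -31; 3A + B + 27C = -104; 4A + B + 81C = -321.
Subtracting the first from the second: A + 18C = -73.
Subtracting the second from the third: A + 54C = -217.
Solving: C = -4, A = -1, then B = 7.
So t_n = -1·n + 7 + (-4)·3^n; at n=8 this is -26245.

-26245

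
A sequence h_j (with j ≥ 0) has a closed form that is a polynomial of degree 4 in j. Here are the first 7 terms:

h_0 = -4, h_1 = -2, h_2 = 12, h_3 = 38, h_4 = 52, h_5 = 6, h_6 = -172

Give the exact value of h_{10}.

1st diffs: 2, 14, 26, 14, -46, -178.
2nd diffs: 12, 12, -12, -60, -132.
3rd diffs: 0, -24, -48, -72.
4th diffs: -24, -24, -24 (constant).
So h_j = -j^4 + 6j^3 - 5j^2 + 2j - 4.
Evaluating at j = 10 gives h_{10} = -4484.

-4484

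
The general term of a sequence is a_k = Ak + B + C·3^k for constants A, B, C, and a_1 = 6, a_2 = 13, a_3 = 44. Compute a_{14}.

9565873

Write the equations: A + B + 3C = 6; 2A + B + 9C = 13; 3A + B + 27C = 44.
Subtracting the first from the second: A + 6C = 7.
Subtracting the second from the third: A + 18C = 31.
Solving: C = 2, A = -5, then B = 5.
Therefore a_{14} = -70 + 5 + 2·4782969 = 9565873.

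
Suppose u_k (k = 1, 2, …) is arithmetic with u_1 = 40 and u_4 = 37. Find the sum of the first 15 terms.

Common difference d = (37 - 40) / (4 - 1) = -1.
u_k = 40 + (k - 1)·(-1).
u_{15} = 26; S = 15·(40 + 26)/2 = 495.

495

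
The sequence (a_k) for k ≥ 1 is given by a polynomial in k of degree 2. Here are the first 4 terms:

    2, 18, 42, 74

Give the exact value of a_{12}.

618

1st diffs: 16, 24, 32.
2nd diffs: 8, 8 (constant).
So a_k = 4k^2 + 4k - 6.
Evaluating at k = 12 gives a_{12} = 618.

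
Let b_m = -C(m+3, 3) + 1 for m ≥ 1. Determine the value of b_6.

-83

C(9, 3) = 84, so b_6 = -83.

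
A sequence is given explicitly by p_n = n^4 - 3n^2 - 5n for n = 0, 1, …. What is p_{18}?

103914

p_{18} = 1·18^4 - 3·18^2 - 5·18 = 103914.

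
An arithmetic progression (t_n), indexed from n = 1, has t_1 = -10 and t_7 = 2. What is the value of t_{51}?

Common difference d = (2 - (-10)) / (7 - 1) = 2.
t_n = -10 + (n - 1)·2.
t_{51} = -10 + 50·2 = 90.

90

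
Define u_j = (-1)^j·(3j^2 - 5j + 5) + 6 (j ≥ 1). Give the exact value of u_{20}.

1111

(-1)^20 = 1; 3j^2 - 5j + 5 at j=20 is 1105; so u_{20} = 1111.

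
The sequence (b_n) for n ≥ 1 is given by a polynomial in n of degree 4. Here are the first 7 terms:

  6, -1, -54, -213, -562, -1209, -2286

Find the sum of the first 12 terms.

-59218

1st diffs: -7, -53, -159, -349, -647, -1077.
2nd diffs: -46, -106, -190, -298, -430.
3rd diffs: -60, -84, -108, -132.
4th diffs: -24, -24, -24 (constant).
So b_n = -n^4 + 2n^2 + 2n + 3.
Continuing: …, -3949, -6378, -9777, -14374, …, b_{12} = -20421.
Summing n = 1..12 (12 terms) gives -59218.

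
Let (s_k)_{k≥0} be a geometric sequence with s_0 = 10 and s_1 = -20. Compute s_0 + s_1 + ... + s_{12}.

Common ratio r = -2.
s_k = 10·(-2)^(k-0).
S = 10·((-2)^13 - 1)/(-2 - 1) = 10·(-8192 - 1)/(-3) = 27310.

27310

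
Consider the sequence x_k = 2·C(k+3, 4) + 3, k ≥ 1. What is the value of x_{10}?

1433

C(13, 4) = 715, so x_{10} = 1433.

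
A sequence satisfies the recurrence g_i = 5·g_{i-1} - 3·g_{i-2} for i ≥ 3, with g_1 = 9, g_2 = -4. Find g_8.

Step forward from the initial values:
g_3 = -47  g_4 = -223  g_5 = -974  g_6 = -4201  g_7 = -18083  g_8 = -77812.

-77812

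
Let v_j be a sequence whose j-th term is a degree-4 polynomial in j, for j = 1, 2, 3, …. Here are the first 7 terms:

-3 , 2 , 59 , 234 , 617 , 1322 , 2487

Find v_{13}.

29889

1st diffs: 5, 57, 175, 383, 705, 1165.
2nd diffs: 52, 118, 208, 322, 460.
3rd diffs: 66, 90, 114, 138.
4th diffs: 24, 24, 24 (constant).
Newton forward-difference form: v_j = -3 + 5·C(j-1,1) + 52·C(j-1,2) + 66·C(j-1,3) + 24·C(j-1,4).
At j = 13: j-1 = 12, so v_{13} = -3 + 60 + 3432 + 14520 + 11880 = 29889.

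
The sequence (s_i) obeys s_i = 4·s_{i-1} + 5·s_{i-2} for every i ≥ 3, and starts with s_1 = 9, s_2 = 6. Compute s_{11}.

24414069

Compute successive terms:
s_3 = 69  s_4 = 306  s_5 = 1569  s_6 = 7806  s_7 = 39069  s_8 = 195306  s_9 = 976569  s_{10} = 4882806  s_{11} = 24414069.
(Characteristic roots are 5 and -1.)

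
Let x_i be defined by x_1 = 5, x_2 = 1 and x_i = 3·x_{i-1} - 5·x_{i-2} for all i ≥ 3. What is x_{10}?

-2879

Step forward from the initial values:
x_3 = -22  x_4 = -71  x_5 = -103  x_6 = 46  x_7 = 653  x_8 = 1729  x_9 = 1922  x_{10} = -2879.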